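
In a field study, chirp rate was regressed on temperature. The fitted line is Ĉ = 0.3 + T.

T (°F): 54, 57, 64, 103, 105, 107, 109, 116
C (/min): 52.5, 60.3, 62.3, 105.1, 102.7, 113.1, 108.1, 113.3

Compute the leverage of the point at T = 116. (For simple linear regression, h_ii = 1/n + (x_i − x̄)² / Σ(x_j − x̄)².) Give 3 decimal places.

T̄ = (54 + 57 + 64 + 103 + 105 + 107 + 109 + 116)/8 = 89.375
Σ(T − T̄)² = 1251.39 + 1048.14 + 643.891 + 185.641 + 244.141 + 310.641 + 385.141 + 708.891 = 4777.88
h = 1/8 + (26.625)²/4777.88 = 0.125 + 0.148369 = 0.273

h = 0.273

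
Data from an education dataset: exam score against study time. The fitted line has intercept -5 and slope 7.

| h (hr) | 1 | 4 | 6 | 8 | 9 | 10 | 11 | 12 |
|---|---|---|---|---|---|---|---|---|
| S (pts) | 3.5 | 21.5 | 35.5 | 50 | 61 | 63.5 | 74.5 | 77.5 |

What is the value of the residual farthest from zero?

h=1: ŷ = -5 + 7·1 = 2; e = 3.5 − 2 = 1.5
h=4: ŷ = -5 + 7·4 = 23; e = 21.5 − 23 = -1.5
h=6: ŷ = -5 + 7·6 = 37; e = 35.5 − 37 = -1.5
h=8: ŷ = -5 + 7·8 = 51; e = 50 − 51 = -1
h=9: ŷ = -5 + 7·9 = 58; e = 61 − 58 = 3
h=10: ŷ = -5 + 7·10 = 65; e = 63.5 − 65 = -1.5
h=11: ŷ = -5 + 7·11 = 72; e = 74.5 − 72 = 2.5
h=12: ŷ = -5 + 7·12 = 79; e = 77.5 − 79 = -1.5
Largest |e| is 3 at h = 9, residual 3.

e = 3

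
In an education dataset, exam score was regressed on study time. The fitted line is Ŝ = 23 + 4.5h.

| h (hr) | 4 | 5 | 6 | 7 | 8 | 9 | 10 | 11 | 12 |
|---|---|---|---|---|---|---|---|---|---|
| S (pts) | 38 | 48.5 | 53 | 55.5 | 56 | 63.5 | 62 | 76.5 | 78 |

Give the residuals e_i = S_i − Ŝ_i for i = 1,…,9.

h=4: Ŝ = 23 + 4.5·4 = 41; e = 38 − 41 = -3
h=5: Ŝ = 23 + 4.5·5 = 45.5; e = 48.5 − 45.5 = 3
h=6: Ŝ = 23 + 4.5·6 = 50; e = 53 − 50 = 3
h=7: Ŝ = 23 + 4.5·7 = 54.5; e = 55.5 − 54.5 = 1
h=8: Ŝ = 23 + 4.5·8 = 59; e = 56 − 59 = -3
h=9: Ŝ = 23 + 4.5·9 = 63.5; e = 63.5 − 63.5 = 0
h=10: Ŝ = 23 + 4.5·10 = 68; e = 62 − 68 = -6
h=11: Ŝ = 23 + 4.5·11 = 72.5; e = 76.5 − 72.5 = 4
h=12: Ŝ = 23 + 4.5·12 = 77; e = 78 − 77 = 1

-3, 3, 3, 1, -3, 0, -6, 4, 1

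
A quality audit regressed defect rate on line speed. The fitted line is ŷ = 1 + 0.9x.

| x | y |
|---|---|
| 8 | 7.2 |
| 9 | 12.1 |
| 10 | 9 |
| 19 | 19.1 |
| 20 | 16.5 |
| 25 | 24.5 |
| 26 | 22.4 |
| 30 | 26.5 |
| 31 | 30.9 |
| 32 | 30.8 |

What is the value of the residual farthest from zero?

e = 3

x=8: ŷ = 1 + 0.9·8 = 8.2; e = 7.2 − 8.2 = -1
x=9: ŷ = 1 + 0.9·9 = 9.1; e = 12.1 − 9.1 = 3
x=10: ŷ = 1 + 0.9·10 = 10; e = 9 − 10 = -1
x=19: ŷ = 1 + 0.9·19 = 18.1; e = 19.1 − 18.1 = 1
x=20: ŷ = 1 + 0.9·20 = 19; e = 16.5 − 19 = -2.5
x=25: ŷ = 1 + 0.9·25 = 23.5; e = 24.5 − 23.5 = 1
x=26: ŷ = 1 + 0.9·26 = 24.4; e = 22.4 − 24.4 = -2
x=30: ŷ = 1 + 0.9·30 = 28; e = 26.5 − 28 = -1.5
x=31: ŷ = 1 + 0.9·31 = 28.9; e = 30.9 − 28.9 = 2
x=32: ŷ = 1 + 0.9·32 = 29.8; e = 30.8 − 29.8 = 1
Largest |e| is 3 at x = 9, residual 3.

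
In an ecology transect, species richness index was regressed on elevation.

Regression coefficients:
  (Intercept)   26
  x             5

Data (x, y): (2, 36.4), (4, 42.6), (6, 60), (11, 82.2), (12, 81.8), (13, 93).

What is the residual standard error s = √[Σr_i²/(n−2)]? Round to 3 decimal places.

x=2: ŷ = 26 + 5·2 = 36; r = 36.4 − 36 = 0.4
x=4: ŷ = 26 + 5·4 = 46; r = 42.6 − 46 = -3.4
x=6: ŷ = 26 + 5·6 = 56; r = 60 − 56 = 4
x=11: ŷ = 26 + 5·11 = 81; r = 82.2 − 81 = 1.2
x=12: ŷ = 26 + 5·12 = 86; r = 81.8 − 86 = -4.2
x=13: ŷ = 26 + 5·13 = 91; r = 93 − 91 = 2
SSE = 0.16 + 11.56 + 16 + 1.44 + 17.64 + 4 = 50.8
s = √(50.8/4) = √12.7 ≈ 3.564

s = 3.564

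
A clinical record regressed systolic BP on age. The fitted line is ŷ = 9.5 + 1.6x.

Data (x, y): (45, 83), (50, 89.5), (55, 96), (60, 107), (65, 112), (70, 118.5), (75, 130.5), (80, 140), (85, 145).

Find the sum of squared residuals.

SSE = 25.5

x=45: ŷ = 9.5 + 1.6·45 = 81.5; e = 83 − 81.5 = 1.5
x=50: ŷ = 9.5 + 1.6·50 = 89.5; e = 89.5 − 89.5 = 0
x=55: ŷ = 9.5 + 1.6·55 = 97.5; e = 96 − 97.5 = -1.5
x=60: ŷ = 9.5 + 1.6·60 = 105.5; e = 107 − 105.5 = 1.5
x=65: ŷ = 9.5 + 1.6·65 = 113.5; e = 112 − 113.5 = -1.5
x=70: ŷ = 9.5 + 1.6·70 = 121.5; e = 118.5 − 121.5 = -3
x=75: ŷ = 9.5 + 1.6·75 = 129.5; e = 130.5 − 129.5 = 1
x=80: ŷ = 9.5 + 1.6·80 = 137.5; e = 140 − 137.5 = 2.5
x=85: ŷ = 9.5 + 1.6·85 = 145.5; e = 145 − 145.5 = -0.5
SSE = 2.25 + 0 + 2.25 + 2.25 + 2.25 + 9 + 1 + 6.25 + 0.25 = 25.5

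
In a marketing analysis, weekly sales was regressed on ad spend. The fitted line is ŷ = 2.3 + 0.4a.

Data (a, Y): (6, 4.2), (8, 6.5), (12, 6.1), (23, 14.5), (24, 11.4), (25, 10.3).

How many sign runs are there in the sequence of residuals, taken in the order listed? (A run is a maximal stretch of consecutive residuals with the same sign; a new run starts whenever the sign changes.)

5 runs

a=6: ŷ = 2.3 + 0.4·6 = 4.7; e = 4.2 − 4.7 = -0.5
a=8: ŷ = 2.3 + 0.4·8 = 5.5; e = 6.5 − 5.5 = 1
a=12: ŷ = 2.3 + 0.4·12 = 7.1; e = 6.1 − 7.1 = -1
a=23: ŷ = 2.3 + 0.4·23 = 11.5; e = 14.5 − 11.5 = 3
a=24: ŷ = 2.3 + 0.4·24 = 11.9; e = 11.4 − 11.9 = -0.5
a=25: ŷ = 2.3 + 0.4·25 = 12.3; e = 10.3 − 12.3 = -2
Signs: − + − + − −
Runs: −×1, +×1, −×1, +×1, −×2 → 5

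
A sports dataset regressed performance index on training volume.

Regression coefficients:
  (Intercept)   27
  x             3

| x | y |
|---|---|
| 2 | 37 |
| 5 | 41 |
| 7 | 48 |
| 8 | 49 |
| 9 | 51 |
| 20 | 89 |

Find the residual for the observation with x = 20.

ŷ = 27 + 3·20 = 87
r = 89 − 87 = 2

r = 2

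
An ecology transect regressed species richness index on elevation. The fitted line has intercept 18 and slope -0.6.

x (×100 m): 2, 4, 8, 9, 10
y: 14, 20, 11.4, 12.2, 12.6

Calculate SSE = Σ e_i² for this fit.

x=2: ŷ = 18 − 0.6·2 = 16.8; e = 14 − 16.8 = -2.8
x=4: ŷ = 18 − 0.6·4 = 15.6; e = 20 − 15.6 = 4.4
x=8: ŷ = 18 − 0.6·8 = 13.2; e = 11.4 − 13.2 = -1.8
x=9: ŷ = 18 − 0.6·9 = 12.6; e = 12.2 − 12.6 = -0.4
x=10: ŷ = 18 − 0.6·10 = 12; e = 12.6 − 12 = 0.6
SSE = 7.84 + 19.36 + 3.24 + 0.16 + 0.36 = 30.96

SSE = 30.96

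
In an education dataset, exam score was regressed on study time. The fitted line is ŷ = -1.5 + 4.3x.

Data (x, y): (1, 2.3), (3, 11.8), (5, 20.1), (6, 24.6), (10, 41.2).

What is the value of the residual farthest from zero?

r = -0.5

x=1: ŷ = -1.5 + 4.3·1 = 2.8; r = 2.3 − 2.8 = -0.5
x=3: ŷ = -1.5 + 4.3·3 = 11.4; r = 11.8 − 11.4 = 0.4
x=5: ŷ = -1.5 + 4.3·5 = 20; r = 20.1 − 20 = 0.1
x=6: ŷ = -1.5 + 4.3·6 = 24.3; r = 24.6 − 24.3 = 0.3
x=10: ŷ = -1.5 + 4.3·10 = 41.5; r = 41.2 − 41.5 = -0.3
Largest |r| is 0.5 at x = 1, residual -0.5.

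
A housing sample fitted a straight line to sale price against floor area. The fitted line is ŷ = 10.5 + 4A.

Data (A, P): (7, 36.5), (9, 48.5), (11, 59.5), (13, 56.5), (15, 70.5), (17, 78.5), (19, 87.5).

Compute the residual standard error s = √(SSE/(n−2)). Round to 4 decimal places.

A=7: ŷ = 10.5 + 4·7 = 38.5; r = 36.5 − 38.5 = -2
A=9: ŷ = 10.5 + 4·9 = 46.5; r = 48.5 − 46.5 = 2
A=11: ŷ = 10.5 + 4·11 = 54.5; r = 59.5 − 54.5 = 5
A=13: ŷ = 10.5 + 4·13 = 62.5; r = 56.5 − 62.5 = -6
A=15: ŷ = 10.5 + 4·15 = 70.5; r = 70.5 − 70.5 = 0
A=17: ŷ = 10.5 + 4·17 = 78.5; r = 78.5 − 78.5 = 0
A=19: ŷ = 10.5 + 4·19 = 86.5; r = 87.5 − 86.5 = 1
SSE = 4 + 4 + 25 + 36 + 0 + 0 + 1 = 70
s = √(70/5) = √14 ≈ 3.7417

s = 3.7417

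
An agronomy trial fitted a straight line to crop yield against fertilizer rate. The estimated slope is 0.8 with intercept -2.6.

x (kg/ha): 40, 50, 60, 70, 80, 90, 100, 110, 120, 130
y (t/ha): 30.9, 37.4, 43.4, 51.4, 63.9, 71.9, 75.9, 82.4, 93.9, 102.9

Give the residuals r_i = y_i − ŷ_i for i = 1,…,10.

x=40: ŷ = -2.6 + 0.8·40 = 29.4; r = 30.9 − 29.4 = 1.5
x=50: ŷ = -2.6 + 0.8·50 = 37.4; r = 37.4 − 37.4 = 0
x=60: ŷ = -2.6 + 0.8·60 = 45.4; r = 43.4 − 45.4 = -2
x=70: ŷ = -2.6 + 0.8·70 = 53.4; r = 51.4 − 53.4 = -2
x=80: ŷ = -2.6 + 0.8·80 = 61.4; r = 63.9 − 61.4 = 2.5
x=90: ŷ = -2.6 + 0.8·90 = 69.4; r = 71.9 − 69.4 = 2.5
x=100: ŷ = -2.6 + 0.8·100 = 77.4; r = 75.9 − 77.4 = -1.5
x=110: ŷ = -2.6 + 0.8·110 = 85.4; r = 82.4 − 85.4 = -3
x=120: ŷ = -2.6 + 0.8·120 = 93.4; r = 93.9 − 93.4 = 0.5
x=130: ŷ = -2.6 + 0.8·130 = 101.4; r = 102.9 − 101.4 = 1.5

1.5, 0, -2, -2, 2.5, 2.5, -1.5, -3, 0.5, 1.5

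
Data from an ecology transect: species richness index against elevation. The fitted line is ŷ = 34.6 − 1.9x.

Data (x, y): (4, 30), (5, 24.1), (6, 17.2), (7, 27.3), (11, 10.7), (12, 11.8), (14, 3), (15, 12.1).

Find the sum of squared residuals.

SSE = 152

x=4: ŷ = 34.6 − 1.9·4 = 27; r = 30 − 27 = 3
x=5: ŷ = 34.6 − 1.9·5 = 25.1; r = 24.1 − 25.1 = -1
x=6: ŷ = 34.6 − 1.9·6 = 23.2; r = 17.2 − 23.2 = -6
x=7: ŷ = 34.6 − 1.9·7 = 21.3; r = 27.3 − 21.3 = 6
x=11: ŷ = 34.6 − 1.9·11 = 13.7; r = 10.7 − 13.7 = -3
x=12: ŷ = 34.6 − 1.9·12 = 11.8; r = 11.8 − 11.8 = 0
x=14: ŷ = 34.6 − 1.9·14 = 8; r = 3 − 8 = -5
x=15: ŷ = 34.6 − 1.9·15 = 6.1; r = 12.1 − 6.1 = 6
SSE = 9 + 1 + 36 + 36 + 9 + 0 + 25 + 36 = 152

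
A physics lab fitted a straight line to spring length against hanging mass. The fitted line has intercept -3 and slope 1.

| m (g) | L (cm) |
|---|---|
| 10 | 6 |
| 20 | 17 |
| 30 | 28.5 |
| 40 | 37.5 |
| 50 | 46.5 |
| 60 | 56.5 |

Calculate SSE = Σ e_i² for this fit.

SSE = 4

m=10: L̂ = -3 + 10 = 7; e = 6 − 7 = -1
m=20: L̂ = -3 + 20 = 17; e = 17 − 17 = 0
m=30: L̂ = -3 + 30 = 27; e = 28.5 − 27 = 1.5
m=40: L̂ = -3 + 40 = 37; e = 37.5 − 37 = 0.5
m=50: L̂ = -3 + 50 = 47; e = 46.5 − 47 = -0.5
m=60: L̂ = -3 + 60 = 57; e = 56.5 − 57 = -0.5
SSE = 1 + 0 + 2.25 + 0.25 + 0.25 + 0.25 = 4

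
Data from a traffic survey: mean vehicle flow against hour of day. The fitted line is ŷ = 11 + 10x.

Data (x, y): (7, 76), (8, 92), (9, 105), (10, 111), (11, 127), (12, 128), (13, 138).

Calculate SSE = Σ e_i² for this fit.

SSE = 96

x=7: ŷ = 11 + 10·7 = 81; e = 76 − 81 = -5
x=8: ŷ = 11 + 10·8 = 91; e = 92 − 91 = 1
x=9: ŷ = 11 + 10·9 = 101; e = 105 − 101 = 4
x=10: ŷ = 11 + 10·10 = 111; e = 111 − 111 = 0
x=11: ŷ = 11 + 10·11 = 121; e = 127 − 121 = 6
x=12: ŷ = 11 + 10·12 = 131; e = 128 − 131 = -3
x=13: ŷ = 11 + 10·13 = 141; e = 138 − 141 = -3
SSE = 25 + 1 + 16 + 0 + 36 + 9 + 9 = 96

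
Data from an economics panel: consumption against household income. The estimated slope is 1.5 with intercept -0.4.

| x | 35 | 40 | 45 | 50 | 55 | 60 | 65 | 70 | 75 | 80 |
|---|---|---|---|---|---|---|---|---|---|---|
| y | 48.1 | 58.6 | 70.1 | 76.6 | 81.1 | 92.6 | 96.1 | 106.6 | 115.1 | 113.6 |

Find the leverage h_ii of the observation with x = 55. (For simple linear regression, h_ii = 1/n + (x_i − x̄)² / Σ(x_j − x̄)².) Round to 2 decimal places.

x̄ = (35 + 40 + 45 + 50 + 55 + 60 + 65 + 70 + 75 + 80)/10 = 57.5
Σ(x − x̄)² = 506.25 + 306.25 + 156.25 + 56.25 + 6.25 + 6.25 + 56.25 + 156.25 + 306.25 + 506.25 = 2062.5
h = 1/10 + (-2.5)²/2062.5 = 0.1 + 0.0030303 = 0.10

h = 0.10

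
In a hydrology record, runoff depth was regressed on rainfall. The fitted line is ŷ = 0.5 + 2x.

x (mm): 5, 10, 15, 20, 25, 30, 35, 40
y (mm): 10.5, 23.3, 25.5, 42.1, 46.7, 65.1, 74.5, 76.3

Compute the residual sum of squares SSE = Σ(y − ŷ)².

SSE = 104.64

x=5: ŷ = 0.5 + 2·5 = 10.5; e = 10.5 − 10.5 = 0
x=10: ŷ = 0.5 + 2·10 = 20.5; e = 23.3 − 20.5 = 2.8
x=15: ŷ = 0.5 + 2·15 = 30.5; e = 25.5 − 30.5 = -5
x=20: ŷ = 0.5 + 2·20 = 40.5; e = 42.1 − 40.5 = 1.6
x=25: ŷ = 0.5 + 2·25 = 50.5; e = 46.7 − 50.5 = -3.8
x=30: ŷ = 0.5 + 2·30 = 60.5; e = 65.1 − 60.5 = 4.6
x=35: ŷ = 0.5 + 2·35 = 70.5; e = 74.5 − 70.5 = 4
x=40: ŷ = 0.5 + 2·40 = 80.5; e = 76.3 − 80.5 = -4.2
SSE = 0 + 7.84 + 25 + 2.56 + 14.44 + 21.16 + 16 + 17.64 = 104.64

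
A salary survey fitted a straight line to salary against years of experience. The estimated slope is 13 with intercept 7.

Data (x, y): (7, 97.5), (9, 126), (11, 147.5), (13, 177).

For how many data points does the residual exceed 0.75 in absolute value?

x=7: ŷ = 7 + 13·7 = 98; r = 97.5 − 98 = -0.5
x=9: ŷ = 7 + 13·9 = 124; r = 126 − 124 = 2
x=11: ŷ = 7 + 13·11 = 150; r = 147.5 − 150 = -2.5
x=13: ŷ = 7 + 13·13 = 176; r = 177 − 176 = 1
|r| > 0.75: x=9 (|r|=2), x=11 (|r|=2.5), x=13 (|r|=1) → 3

3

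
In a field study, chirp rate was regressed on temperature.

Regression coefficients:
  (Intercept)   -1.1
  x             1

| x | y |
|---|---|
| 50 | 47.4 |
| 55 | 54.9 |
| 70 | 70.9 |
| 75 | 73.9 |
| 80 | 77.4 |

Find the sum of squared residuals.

SSE = 9.5

x=50: ŷ = -1.1 + 50 = 48.9; e = 47.4 − 48.9 = -1.5
x=55: ŷ = -1.1 + 55 = 53.9; e = 54.9 − 53.9 = 1
x=70: ŷ = -1.1 + 70 = 68.9; e = 70.9 − 68.9 = 2
x=75: ŷ = -1.1 + 75 = 73.9; e = 73.9 − 73.9 = 0
x=80: ŷ = -1.1 + 80 = 78.9; e = 77.4 − 78.9 = -1.5
SSE = 2.25 + 1 + 4 + 0 + 2.25 = 9.5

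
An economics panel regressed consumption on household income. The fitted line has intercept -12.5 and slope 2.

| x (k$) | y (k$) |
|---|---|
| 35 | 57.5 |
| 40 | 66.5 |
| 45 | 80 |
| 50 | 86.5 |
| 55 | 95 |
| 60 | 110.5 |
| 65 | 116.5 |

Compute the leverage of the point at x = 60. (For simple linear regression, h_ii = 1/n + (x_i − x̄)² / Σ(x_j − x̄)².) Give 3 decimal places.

x̄ = (35 + 40 + 45 + 50 + 55 + 60 + 65)/7 = 50
Σ(x − x̄)² = 225 + 100 + 25 + 0 + 25 + 100 + 225 = 700
h = 1/7 + (10)²/700 = 0.142857 + 0.142857 = 0.286

h = 0.286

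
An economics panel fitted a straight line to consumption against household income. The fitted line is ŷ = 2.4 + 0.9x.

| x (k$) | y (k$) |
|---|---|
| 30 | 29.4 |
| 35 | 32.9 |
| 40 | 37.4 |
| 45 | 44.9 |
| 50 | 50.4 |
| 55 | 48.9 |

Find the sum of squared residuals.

x=30: ŷ = 2.4 + 0.9·30 = 29.4; r = 29.4 − 29.4 = 0
x=35: ŷ = 2.4 + 0.9·35 = 33.9; r = 32.9 − 33.9 = -1
x=40: ŷ = 2.4 + 0.9·40 = 38.4; r = 37.4 − 38.4 = -1
x=45: ŷ = 2.4 + 0.9·45 = 42.9; r = 44.9 − 42.9 = 2
x=50: ŷ = 2.4 + 0.9·50 = 47.4; r = 50.4 − 47.4 = 3
x=55: ŷ = 2.4 + 0.9·55 = 51.9; r = 48.9 − 51.9 = -3
SSE = 0 + 1 + 1 + 4 + 9 + 9 = 24

SSE = 24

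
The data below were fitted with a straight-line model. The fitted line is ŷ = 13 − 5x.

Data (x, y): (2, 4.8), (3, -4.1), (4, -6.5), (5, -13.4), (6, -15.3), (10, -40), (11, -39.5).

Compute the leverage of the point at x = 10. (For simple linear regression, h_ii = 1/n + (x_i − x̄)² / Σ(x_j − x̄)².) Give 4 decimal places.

h = 0.3851

x̄ = (2 + 3 + 4 + 5 + 6 + 10 + 11)/7 = 5.85714
Σ(x − x̄)² = 14.8776 + 8.16327 + 3.44898 + 0.734694 + 0.0204082 + 17.1633 + 26.449 = 70.8571
h = 1/7 + (4.14286)²/70.8571 = 0.142857 + 0.242224 = 0.3851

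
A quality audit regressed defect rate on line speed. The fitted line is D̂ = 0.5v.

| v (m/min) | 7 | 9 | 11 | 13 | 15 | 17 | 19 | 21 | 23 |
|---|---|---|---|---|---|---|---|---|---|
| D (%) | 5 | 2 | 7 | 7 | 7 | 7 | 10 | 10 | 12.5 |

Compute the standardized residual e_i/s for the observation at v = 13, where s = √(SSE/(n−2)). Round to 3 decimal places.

v=7: D̂ = 0.5·7 = 3.5; e = 5 − 3.5 = 1.5
v=9: D̂ = 0.5·9 = 4.5; e = 2 − 4.5 = -2.5
v=11: D̂ = 0.5·11 = 5.5; e = 7 − 5.5 = 1.5
v=13: D̂ = 0.5·13 = 6.5; e = 7 − 6.5 = 0.5
v=15: D̂ = 0.5·15 = 7.5; e = 7 − 7.5 = -0.5
v=17: D̂ = 0.5·17 = 8.5; e = 7 − 8.5 = -1.5
v=19: D̂ = 0.5·19 = 9.5; e = 10 − 9.5 = 0.5
v=21: D̂ = 0.5·21 = 10.5; e = 10 − 10.5 = -0.5
v=23: D̂ = 0.5·23 = 11.5; e = 12.5 − 11.5 = 1
SSE = 2.25 + 6.25 + 2.25 + 0.25 + 0.25 + 2.25 + 0.25 + 0.25 + 1 = 15
s = √(15/7) = 1.46385
e/s = 0.5 / 1.46385 = 0.342

0.342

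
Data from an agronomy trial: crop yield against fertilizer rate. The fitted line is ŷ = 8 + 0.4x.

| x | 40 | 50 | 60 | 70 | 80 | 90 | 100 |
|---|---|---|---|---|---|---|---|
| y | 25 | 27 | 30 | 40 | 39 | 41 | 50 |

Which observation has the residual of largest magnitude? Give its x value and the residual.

x=40: ŷ = 8 + 0.4·40 = 24; e = 25 − 24 = 1
x=50: ŷ = 8 + 0.4·50 = 28; e = 27 − 28 = -1
x=60: ŷ = 8 + 0.4·60 = 32; e = 30 − 32 = -2
x=70: ŷ = 8 + 0.4·70 = 36; e = 40 − 36 = 4
x=80: ŷ = 8 + 0.4·80 = 40; e = 39 − 40 = -1
x=90: ŷ = 8 + 0.4·90 = 44; e = 41 − 44 = -3
x=100: ŷ = 8 + 0.4·100 = 48; e = 50 − 48 = 2
Largest |e| is 4 at x = 70, residual 4.

x = 70, e = 4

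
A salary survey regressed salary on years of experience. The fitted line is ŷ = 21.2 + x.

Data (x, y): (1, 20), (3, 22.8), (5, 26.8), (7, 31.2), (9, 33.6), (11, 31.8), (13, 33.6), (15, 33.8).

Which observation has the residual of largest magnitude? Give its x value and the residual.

x=1: ŷ = 21.2 + 1 = 22.2; e = 20 − 22.2 = -2.2
x=3: ŷ = 21.2 + 3 = 24.2; e = 22.8 − 24.2 = -1.4
x=5: ŷ = 21.2 + 5 = 26.2; e = 26.8 − 26.2 = 0.6
x=7: ŷ = 21.2 + 7 = 28.2; e = 31.2 − 28.2 = 3
x=9: ŷ = 21.2 + 9 = 30.2; e = 33.6 − 30.2 = 3.4
x=11: ŷ = 21.2 + 11 = 32.2; e = 31.8 − 32.2 = -0.4
x=13: ŷ = 21.2 + 13 = 34.2; e = 33.6 − 34.2 = -0.6
x=15: ŷ = 21.2 + 15 = 36.2; e = 33.8 − 36.2 = -2.4
Largest |e| is 3.4 at x = 9, residual 3.4.

x = 9, e = 3.4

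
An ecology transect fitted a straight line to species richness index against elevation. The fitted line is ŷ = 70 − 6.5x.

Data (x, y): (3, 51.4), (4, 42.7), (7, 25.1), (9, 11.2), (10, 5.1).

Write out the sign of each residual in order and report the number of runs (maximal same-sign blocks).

x=3: ŷ = 70 − 6.5·3 = 50.5; r = 51.4 − 50.5 = 0.9
x=4: ŷ = 70 − 6.5·4 = 44; r = 42.7 − 44 = -1.3
x=7: ŷ = 70 − 6.5·7 = 24.5; r = 25.1 − 24.5 = 0.6
x=9: ŷ = 70 − 6.5·9 = 11.5; r = 11.2 − 11.5 = -0.3
x=10: ŷ = 70 − 6.5·10 = 5; r = 5.1 − 5 = 0.1
Signs: + − + − +
Runs: +×1, −×1, +×1, −×1, +×1 → 5

5 runs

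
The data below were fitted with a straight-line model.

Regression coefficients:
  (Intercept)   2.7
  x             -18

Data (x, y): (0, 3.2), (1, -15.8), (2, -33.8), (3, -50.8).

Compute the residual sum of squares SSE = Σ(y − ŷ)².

SSE = 1

x=0: ŷ = 2.7 − 18·0 = 2.7; r = 3.2 − 2.7 = 0.5
x=1: ŷ = 2.7 − 18·1 = -15.3; r = -15.8 − (-15.3) = -0.5
x=2: ŷ = 2.7 − 18·2 = -33.3; r = -33.8 − (-33.3) = -0.5
x=3: ŷ = 2.7 − 18·3 = -51.3; r = -50.8 − (-51.3) = 0.5
SSE = 0.25 + 0.25 + 0.25 + 0.25 = 1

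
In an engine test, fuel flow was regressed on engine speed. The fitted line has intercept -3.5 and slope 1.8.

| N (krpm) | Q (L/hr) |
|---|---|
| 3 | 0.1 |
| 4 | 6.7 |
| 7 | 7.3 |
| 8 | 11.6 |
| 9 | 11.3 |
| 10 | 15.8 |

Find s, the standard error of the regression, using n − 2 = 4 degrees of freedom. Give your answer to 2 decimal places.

s = 2.21

N=3: ŷ = -3.5 + 1.8·3 = 1.9; e = 0.1 − 1.9 = -1.8
N=4: ŷ = -3.5 + 1.8·4 = 3.7; e = 6.7 − 3.7 = 3
N=7: ŷ = -3.5 + 1.8·7 = 9.1; e = 7.3 − 9.1 = -1.8
N=8: ŷ = -3.5 + 1.8·8 = 10.9; e = 11.6 − 10.9 = 0.7
N=9: ŷ = -3.5 + 1.8·9 = 12.7; e = 11.3 − 12.7 = -1.4
N=10: ŷ = -3.5 + 1.8·10 = 14.5; e = 15.8 − 14.5 = 1.3
SSE = 3.24 + 9 + 3.24 + 0.49 + 1.96 + 1.69 = 19.62
s = √(19.62/4) = √4.905 ≈ 2.21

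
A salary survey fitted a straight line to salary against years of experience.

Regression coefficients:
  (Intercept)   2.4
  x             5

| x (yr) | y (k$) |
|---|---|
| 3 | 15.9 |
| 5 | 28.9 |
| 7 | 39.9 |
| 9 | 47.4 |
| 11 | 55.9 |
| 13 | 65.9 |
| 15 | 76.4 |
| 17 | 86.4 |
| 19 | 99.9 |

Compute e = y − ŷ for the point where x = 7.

ŷ = 2.4 + 5·7 = 37.4
e = 39.9 − 37.4 = 2.5

e = 2.5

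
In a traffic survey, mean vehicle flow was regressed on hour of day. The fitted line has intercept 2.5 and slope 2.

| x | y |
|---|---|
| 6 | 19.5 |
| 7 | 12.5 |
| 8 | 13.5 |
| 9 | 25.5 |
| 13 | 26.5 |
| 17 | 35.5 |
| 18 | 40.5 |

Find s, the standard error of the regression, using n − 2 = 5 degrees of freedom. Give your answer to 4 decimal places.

s = 4.4721

x=6: ŷ = 2.5 + 2·6 = 14.5; e = 19.5 − 14.5 = 5
x=7: ŷ = 2.5 + 2·7 = 16.5; e = 12.5 − 16.5 = -4
x=8: ŷ = 2.5 + 2·8 = 18.5; e = 13.5 − 18.5 = -5
x=9: ŷ = 2.5 + 2·9 = 20.5; e = 25.5 − 20.5 = 5
x=13: ŷ = 2.5 + 2·13 = 28.5; e = 26.5 − 28.5 = -2
x=17: ŷ = 2.5 + 2·17 = 36.5; e = 35.5 − 36.5 = -1
x=18: ŷ = 2.5 + 2·18 = 38.5; e = 40.5 − 38.5 = 2
SSE = 25 + 16 + 25 + 25 + 4 + 1 + 4 = 100
s = √(100/5) = √20 ≈ 4.4721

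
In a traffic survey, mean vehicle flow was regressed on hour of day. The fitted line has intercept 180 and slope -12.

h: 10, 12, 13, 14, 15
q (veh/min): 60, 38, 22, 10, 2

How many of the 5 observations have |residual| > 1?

4

h=10: ŷ = 180 − 12·10 = 60; r = 60 − 60 = 0
h=12: ŷ = 180 − 12·12 = 36; r = 38 − 36 = 2
h=13: ŷ = 180 − 12·13 = 24; r = 22 − 24 = -2
h=14: ŷ = 180 − 12·14 = 12; r = 10 − 12 = -2
h=15: ŷ = 180 − 12·15 = 0; r = 2 − 0 = 2
|r| > 1: h=12 (|r|=2), h=13 (|r|=2), h=14 (|r|=2), h=15 (|r|=2) → 4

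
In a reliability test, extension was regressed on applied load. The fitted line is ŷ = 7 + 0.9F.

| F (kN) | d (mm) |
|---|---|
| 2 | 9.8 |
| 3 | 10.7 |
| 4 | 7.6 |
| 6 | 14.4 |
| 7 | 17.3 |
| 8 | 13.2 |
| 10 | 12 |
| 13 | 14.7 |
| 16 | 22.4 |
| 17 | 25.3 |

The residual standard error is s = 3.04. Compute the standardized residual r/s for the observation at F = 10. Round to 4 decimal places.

-1.3158

ŷ = 7 + 0.9·10 = 16
r = 12 − 16 = -4
r/s = -4 / 3.04 = -1.3158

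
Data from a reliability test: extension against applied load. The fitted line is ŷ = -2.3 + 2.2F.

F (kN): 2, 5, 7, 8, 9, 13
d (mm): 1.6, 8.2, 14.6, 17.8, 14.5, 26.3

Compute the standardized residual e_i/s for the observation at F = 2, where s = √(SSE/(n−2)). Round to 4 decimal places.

F=2: ŷ = -2.3 + 2.2·2 = 2.1; e = 1.6 − 2.1 = -0.5
F=5: ŷ = -2.3 + 2.2·5 = 8.7; e = 8.2 − 8.7 = -0.5
F=7: ŷ = -2.3 + 2.2·7 = 13.1; e = 14.6 − 13.1 = 1.5
F=8: ŷ = -2.3 + 2.2·8 = 15.3; e = 17.8 − 15.3 = 2.5
F=9: ŷ = -2.3 + 2.2·9 = 17.5; e = 14.5 − 17.5 = -3
F=13: ŷ = -2.3 + 2.2·13 = 26.3; e = 26.3 − 26.3 = 0
SSE = 0.25 + 0.25 + 2.25 + 6.25 + 9 + 0 = 18
s = √(18/4) = 2.12132
e/s = -0.5 / 2.12132 = -0.2357

-0.2357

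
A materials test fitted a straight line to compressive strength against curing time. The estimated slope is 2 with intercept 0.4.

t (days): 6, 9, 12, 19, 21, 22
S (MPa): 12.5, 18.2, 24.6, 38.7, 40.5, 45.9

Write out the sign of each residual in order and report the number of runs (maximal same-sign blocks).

5 runs

t=6: ŷ = 0.4 + 2·6 = 12.4; e = 12.5 − 12.4 = 0.1
t=9: ŷ = 0.4 + 2·9 = 18.4; e = 18.2 − 18.4 = -0.2
t=12: ŷ = 0.4 + 2·12 = 24.4; e = 24.6 − 24.4 = 0.2
t=19: ŷ = 0.4 + 2·19 = 38.4; e = 38.7 − 38.4 = 0.3
t=21: ŷ = 0.4 + 2·21 = 42.4; e = 40.5 − 42.4 = -1.9
t=22: ŷ = 0.4 + 2·22 = 44.4; e = 45.9 − 44.4 = 1.5
Signs: + − + + − +
Runs: +×1, −×1, +×2, −×1, +×1 → 5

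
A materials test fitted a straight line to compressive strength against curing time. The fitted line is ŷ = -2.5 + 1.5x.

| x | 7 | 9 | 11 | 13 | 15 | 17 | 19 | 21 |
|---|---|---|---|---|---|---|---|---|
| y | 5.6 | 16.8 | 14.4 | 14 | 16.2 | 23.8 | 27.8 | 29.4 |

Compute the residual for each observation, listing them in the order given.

-2.4, 5.8, 0.4, -3, -3.8, 0.8, 1.8, 0.4

x=7: ŷ = -2.5 + 1.5·7 = 8; e = 5.6 − 8 = -2.4
x=9: ŷ = -2.5 + 1.5·9 = 11; e = 16.8 − 11 = 5.8
x=11: ŷ = -2.5 + 1.5·11 = 14; e = 14.4 − 14 = 0.4
x=13: ŷ = -2.5 + 1.5·13 = 17; e = 14 − 17 = -3
x=15: ŷ = -2.5 + 1.5·15 = 20; e = 16.2 − 20 = -3.8
x=17: ŷ = -2.5 + 1.5·17 = 23; e = 23.8 − 23 = 0.8
x=19: ŷ = -2.5 + 1.5·19 = 26; e = 27.8 − 26 = 1.8
x=21: ŷ = -2.5 + 1.5·21 = 29; e = 29.4 − 29 = 0.4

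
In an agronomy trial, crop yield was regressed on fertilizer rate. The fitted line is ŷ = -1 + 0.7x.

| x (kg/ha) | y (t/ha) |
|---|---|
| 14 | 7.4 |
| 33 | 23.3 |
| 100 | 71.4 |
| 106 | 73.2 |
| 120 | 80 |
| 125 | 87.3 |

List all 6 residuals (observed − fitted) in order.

-1.4, 1.2, 2.4, 0, -3, 0.8

x=14: ŷ = -1 + 0.7·14 = 8.8; r = 7.4 − 8.8 = -1.4
x=33: ŷ = -1 + 0.7·33 = 22.1; r = 23.3 − 22.1 = 1.2
x=100: ŷ = -1 + 0.7·100 = 69; r = 71.4 − 69 = 2.4
x=106: ŷ = -1 + 0.7·106 = 73.2; r = 73.2 − 73.2 = 0
x=120: ŷ = -1 + 0.7·120 = 83; r = 80 − 83 = -3
x=125: ŷ = -1 + 0.7·125 = 86.5; r = 87.3 − 86.5 = 0.8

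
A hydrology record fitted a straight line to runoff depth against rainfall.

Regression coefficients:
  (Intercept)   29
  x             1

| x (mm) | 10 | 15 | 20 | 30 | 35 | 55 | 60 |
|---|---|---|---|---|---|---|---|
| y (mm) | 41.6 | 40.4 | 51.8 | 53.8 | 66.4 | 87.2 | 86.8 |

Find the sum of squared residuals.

x=10: ŷ = 29 + 10 = 39; r = 41.6 − 39 = 2.6
x=15: ŷ = 29 + 15 = 44; r = 40.4 − 44 = -3.6
x=20: ŷ = 29 + 20 = 49; r = 51.8 − 49 = 2.8
x=30: ŷ = 29 + 30 = 59; r = 53.8 − 59 = -5.2
x=35: ŷ = 29 + 35 = 64; r = 66.4 − 64 = 2.4
x=55: ŷ = 29 + 55 = 84; r = 87.2 − 84 = 3.2
x=60: ŷ = 29 + 60 = 89; r = 86.8 − 89 = -2.2
SSE = 6.76 + 12.96 + 7.84 + 27.04 + 5.76 + 10.24 + 4.84 = 75.44

SSE = 75.44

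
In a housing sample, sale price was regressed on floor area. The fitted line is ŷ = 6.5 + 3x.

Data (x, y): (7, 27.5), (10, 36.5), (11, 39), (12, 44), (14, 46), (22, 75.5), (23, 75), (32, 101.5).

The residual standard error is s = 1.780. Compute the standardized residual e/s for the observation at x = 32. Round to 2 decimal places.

ŷ = 6.5 + 3·32 = 102.5
e = 101.5 − 102.5 = -1
e/s = -1 / 1.780 = -0.56

-0.56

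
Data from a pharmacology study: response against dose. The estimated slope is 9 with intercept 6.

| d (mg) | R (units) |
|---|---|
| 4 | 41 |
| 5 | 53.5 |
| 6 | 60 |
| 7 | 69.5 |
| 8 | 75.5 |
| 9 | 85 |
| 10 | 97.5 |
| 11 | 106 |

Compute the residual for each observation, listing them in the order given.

-1, 2.5, 0, 0.5, -2.5, -2, 1.5, 1

d=4: ŷ = 6 + 9·4 = 42; e = 41 − 42 = -1
d=5: ŷ = 6 + 9·5 = 51; e = 53.5 − 51 = 2.5
d=6: ŷ = 6 + 9·6 = 60; e = 60 − 60 = 0
d=7: ŷ = 6 + 9·7 = 69; e = 69.5 − 69 = 0.5
d=8: ŷ = 6 + 9·8 = 78; e = 75.5 − 78 = -2.5
d=9: ŷ = 6 + 9·9 = 87; e = 85 − 87 = -2
d=10: ŷ = 6 + 9·10 = 96; e = 97.5 − 96 = 1.5
d=11: ŷ = 6 + 9·11 = 105; e = 106 − 105 = 1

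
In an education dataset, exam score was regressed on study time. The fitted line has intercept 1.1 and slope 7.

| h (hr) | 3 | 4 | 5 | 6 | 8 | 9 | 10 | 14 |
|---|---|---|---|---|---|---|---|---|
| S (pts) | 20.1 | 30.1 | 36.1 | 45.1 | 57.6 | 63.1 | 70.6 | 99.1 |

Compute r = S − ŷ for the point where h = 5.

r = 0

ŷ = 1.1 + 7·5 = 36.1
r = 36.1 − 36.1 = 0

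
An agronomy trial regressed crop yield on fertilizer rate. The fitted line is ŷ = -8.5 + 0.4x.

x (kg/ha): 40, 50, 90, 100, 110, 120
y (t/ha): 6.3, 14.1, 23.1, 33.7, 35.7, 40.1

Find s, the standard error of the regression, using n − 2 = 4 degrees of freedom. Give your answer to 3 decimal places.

s = 2.864

x=40: ŷ = -8.5 + 0.4·40 = 7.5; e = 6.3 − 7.5 = -1.2
x=50: ŷ = -8.5 + 0.4·50 = 11.5; e = 14.1 − 11.5 = 2.6
x=90: ŷ = -8.5 + 0.4·90 = 27.5; e = 23.1 − 27.5 = -4.4
x=100: ŷ = -8.5 + 0.4·100 = 31.5; e = 33.7 − 31.5 = 2.2
x=110: ŷ = -8.5 + 0.4·110 = 35.5; e = 35.7 − 35.5 = 0.2
x=120: ŷ = -8.5 + 0.4·120 = 39.5; e = 40.1 − 39.5 = 0.6
SSE = 1.44 + 6.76 + 19.36 + 4.84 + 0.04 + 0.36 = 32.8
s = √(32.8/4) = √8.2 ≈ 2.864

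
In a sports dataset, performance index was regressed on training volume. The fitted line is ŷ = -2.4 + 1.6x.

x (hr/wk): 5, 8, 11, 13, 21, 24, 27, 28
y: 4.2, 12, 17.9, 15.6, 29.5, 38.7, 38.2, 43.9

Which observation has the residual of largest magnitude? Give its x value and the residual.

x=5: ŷ = -2.4 + 1.6·5 = 5.6; r = 4.2 − 5.6 = -1.4
x=8: ŷ = -2.4 + 1.6·8 = 10.4; r = 12 − 10.4 = 1.6
x=11: ŷ = -2.4 + 1.6·11 = 15.2; r = 17.9 − 15.2 = 2.7
x=13: ŷ = -2.4 + 1.6·13 = 18.4; r = 15.6 − 18.4 = -2.8
x=21: ŷ = -2.4 + 1.6·21 = 31.2; r = 29.5 − 31.2 = -1.7
x=24: ŷ = -2.4 + 1.6·24 = 36; r = 38.7 − 36 = 2.7
x=27: ŷ = -2.4 + 1.6·27 = 40.8; r = 38.2 − 40.8 = -2.6
x=28: ŷ = -2.4 + 1.6·28 = 42.4; r = 43.9 − 42.4 = 1.5
Largest |r| is 2.8 at x = 13, residual -2.8.

x = 13, r = -2.8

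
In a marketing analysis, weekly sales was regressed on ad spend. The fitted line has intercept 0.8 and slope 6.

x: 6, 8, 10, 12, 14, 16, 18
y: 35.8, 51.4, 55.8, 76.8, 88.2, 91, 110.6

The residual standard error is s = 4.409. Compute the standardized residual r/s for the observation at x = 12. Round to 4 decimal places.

ŷ = 0.8 + 6·12 = 72.8
r = 76.8 − 72.8 = 4
r/s = 4 / 4.409 = 0.9072

0.9072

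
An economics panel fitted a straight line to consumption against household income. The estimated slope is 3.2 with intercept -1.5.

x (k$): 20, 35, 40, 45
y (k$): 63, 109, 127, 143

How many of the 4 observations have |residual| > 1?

x=20: ŷ = -1.5 + 3.2·20 = 62.5; r = 63 − 62.5 = 0.5
x=35: ŷ = -1.5 + 3.2·35 = 110.5; r = 109 − 110.5 = -1.5
x=40: ŷ = -1.5 + 3.2·40 = 126.5; r = 127 − 126.5 = 0.5
x=45: ŷ = -1.5 + 3.2·45 = 142.5; r = 143 − 142.5 = 0.5
|r| > 1: x=35 (|r|=1.5) → 1

1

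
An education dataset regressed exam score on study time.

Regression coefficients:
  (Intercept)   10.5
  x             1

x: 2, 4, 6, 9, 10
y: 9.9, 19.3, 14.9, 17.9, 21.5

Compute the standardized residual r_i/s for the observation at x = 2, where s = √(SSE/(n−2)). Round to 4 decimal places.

-0.7514

x=2: ŷ = 10.5 + 2 = 12.5; r = 9.9 − 12.5 = -2.6
x=4: ŷ = 10.5 + 4 = 14.5; r = 19.3 − 14.5 = 4.8
x=6: ŷ = 10.5 + 6 = 16.5; r = 14.9 − 16.5 = -1.6
x=9: ŷ = 10.5 + 9 = 19.5; r = 17.9 − 19.5 = -1.6
x=10: ŷ = 10.5 + 10 = 20.5; r = 21.5 − 20.5 = 1
SSE = 6.76 + 23.04 + 2.56 + 2.56 + 1 = 35.92
s = √(35.92/3) = 3.46025
r/s = -2.6 / 3.46025 = -0.7514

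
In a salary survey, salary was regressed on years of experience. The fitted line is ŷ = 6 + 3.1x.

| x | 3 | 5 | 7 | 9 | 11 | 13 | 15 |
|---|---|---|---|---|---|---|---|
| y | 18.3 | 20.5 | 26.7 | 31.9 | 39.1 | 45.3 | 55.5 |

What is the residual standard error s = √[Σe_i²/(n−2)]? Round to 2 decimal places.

s = 2.28

x=3: ŷ = 6 + 3.1·3 = 15.3; e = 18.3 − 15.3 = 3
x=5: ŷ = 6 + 3.1·5 = 21.5; e = 20.5 − 21.5 = -1
x=7: ŷ = 6 + 3.1·7 = 27.7; e = 26.7 − 27.7 = -1
x=9: ŷ = 6 + 3.1·9 = 33.9; e = 31.9 − 33.9 = -2
x=11: ŷ = 6 + 3.1·11 = 40.1; e = 39.1 − 40.1 = -1
x=13: ŷ = 6 + 3.1·13 = 46.3; e = 45.3 − 46.3 = -1
x=15: ŷ = 6 + 3.1·15 = 52.5; e = 55.5 − 52.5 = 3
SSE = 9 + 1 + 1 + 4 + 1 + 1 + 9 = 26
s = √(26/5) = √5.2 ≈ 2.28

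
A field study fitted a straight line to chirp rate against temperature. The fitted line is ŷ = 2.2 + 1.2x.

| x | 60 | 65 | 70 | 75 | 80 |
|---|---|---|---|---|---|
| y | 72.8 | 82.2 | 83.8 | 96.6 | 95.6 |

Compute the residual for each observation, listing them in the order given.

x=60: ŷ = 2.2 + 1.2·60 = 74.2; e = 72.8 − 74.2 = -1.4
x=65: ŷ = 2.2 + 1.2·65 = 80.2; e = 82.2 − 80.2 = 2
x=70: ŷ = 2.2 + 1.2·70 = 86.2; e = 83.8 − 86.2 = -2.4
x=75: ŷ = 2.2 + 1.2·75 = 92.2; e = 96.6 − 92.2 = 4.4
x=80: ŷ = 2.2 + 1.2·80 = 98.2; e = 95.6 − 98.2 = -2.6

-1.4, 2, -2.4, 4.4, -2.6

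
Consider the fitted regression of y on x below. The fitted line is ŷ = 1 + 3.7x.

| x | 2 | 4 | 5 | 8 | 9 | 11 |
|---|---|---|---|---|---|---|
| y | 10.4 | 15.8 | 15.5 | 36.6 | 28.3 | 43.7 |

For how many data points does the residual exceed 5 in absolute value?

x=2: ŷ = 1 + 3.7·2 = 8.4; e = 10.4 − 8.4 = 2
x=4: ŷ = 1 + 3.7·4 = 15.8; e = 15.8 − 15.8 = 0
x=5: ŷ = 1 + 3.7·5 = 19.5; e = 15.5 − 19.5 = -4
x=8: ŷ = 1 + 3.7·8 = 30.6; e = 36.6 − 30.6 = 6
x=9: ŷ = 1 + 3.7·9 = 34.3; e = 28.3 − 34.3 = -6
x=11: ŷ = 1 + 3.7·11 = 41.7; e = 43.7 − 41.7 = 2
|e| > 5: x=8 (|e|=6), x=9 (|e|=6) → 2

2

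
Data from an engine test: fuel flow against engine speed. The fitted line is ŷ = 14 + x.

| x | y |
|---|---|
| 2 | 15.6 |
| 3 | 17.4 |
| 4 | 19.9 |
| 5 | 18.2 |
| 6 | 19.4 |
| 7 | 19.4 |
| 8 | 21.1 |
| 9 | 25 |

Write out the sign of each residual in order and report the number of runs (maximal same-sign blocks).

x=2: ŷ = 14 + 2 = 16; r = 15.6 − 16 = -0.4
x=3: ŷ = 14 + 3 = 17; r = 17.4 − 17 = 0.4
x=4: ŷ = 14 + 4 = 18; r = 19.9 − 18 = 1.9
x=5: ŷ = 14 + 5 = 19; r = 18.2 − 19 = -0.8
x=6: ŷ = 14 + 6 = 20; r = 19.4 − 20 = -0.6
x=7: ŷ = 14 + 7 = 21; r = 19.4 − 21 = -1.6
x=8: ŷ = 14 + 8 = 22; r = 21.1 − 22 = -0.9
x=9: ŷ = 14 + 9 = 23; r = 25 − 23 = 2
Signs: − + + − − − − +
Runs: −×1, +×2, −×4, +×1 → 4

4 runs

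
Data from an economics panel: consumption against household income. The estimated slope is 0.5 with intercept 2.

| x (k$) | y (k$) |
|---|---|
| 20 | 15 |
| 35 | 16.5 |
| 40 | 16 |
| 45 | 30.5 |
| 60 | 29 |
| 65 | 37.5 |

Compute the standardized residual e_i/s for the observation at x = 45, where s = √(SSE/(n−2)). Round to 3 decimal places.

x=20: ŷ = 2 + 0.5·20 = 12; e = 15 − 12 = 3
x=35: ŷ = 2 + 0.5·35 = 19.5; e = 16.5 − 19.5 = -3
x=40: ŷ = 2 + 0.5·40 = 22; e = 16 − 22 = -6
x=45: ŷ = 2 + 0.5·45 = 24.5; e = 30.5 − 24.5 = 6
x=60: ŷ = 2 + 0.5·60 = 32; e = 29 − 32 = -3
x=65: ŷ = 2 + 0.5·65 = 34.5; e = 37.5 − 34.5 = 3
SSE = 9 + 9 + 36 + 36 + 9 + 9 = 108
s = √(108/4) = 5.19615
e/s = 6 / 5.19615 = 1.155

1.155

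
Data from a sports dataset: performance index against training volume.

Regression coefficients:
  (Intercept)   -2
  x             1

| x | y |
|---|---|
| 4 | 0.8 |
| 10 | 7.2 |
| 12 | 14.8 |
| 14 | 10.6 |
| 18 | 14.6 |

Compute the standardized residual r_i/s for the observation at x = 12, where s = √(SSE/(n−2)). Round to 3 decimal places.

x=4: ŷ = -2 + 4 = 2; r = 0.8 − 2 = -1.2
x=10: ŷ = -2 + 10 = 8; r = 7.2 − 8 = -0.8
x=12: ŷ = -2 + 12 = 10; r = 14.8 − 10 = 4.8
x=14: ŷ = -2 + 14 = 12; r = 10.6 − 12 = -1.4
x=18: ŷ = -2 + 18 = 16; r = 14.6 − 16 = -1.4
SSE = 1.44 + 0.64 + 23.04 + 1.96 + 1.96 = 29.04
s = √(29.04/3) = 3.11127
r/s = 4.8 / 3.11127 = 1.543

1.543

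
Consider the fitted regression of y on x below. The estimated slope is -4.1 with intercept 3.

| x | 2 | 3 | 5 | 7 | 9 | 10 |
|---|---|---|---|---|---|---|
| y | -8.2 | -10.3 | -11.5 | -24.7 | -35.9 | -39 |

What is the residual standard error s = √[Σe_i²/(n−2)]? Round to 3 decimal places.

s = 3.606

x=2: ŷ = 3 − 4.1·2 = -5.2; e = -8.2 − (-5.2) = -3
x=3: ŷ = 3 − 4.1·3 = -9.3; e = -10.3 − (-9.3) = -1
x=5: ŷ = 3 − 4.1·5 = -17.5; e = -11.5 − (-17.5) = 6
x=7: ŷ = 3 − 4.1·7 = -25.7; e = -24.7 − (-25.7) = 1
x=9: ŷ = 3 − 4.1·9 = -33.9; e = -35.9 − (-33.9) = -2
x=10: ŷ = 3 − 4.1·10 = -38; e = -39 − (-38) = -1
SSE = 9 + 1 + 36 + 1 + 4 + 1 = 52
s = √(52/4) = √13 ≈ 3.606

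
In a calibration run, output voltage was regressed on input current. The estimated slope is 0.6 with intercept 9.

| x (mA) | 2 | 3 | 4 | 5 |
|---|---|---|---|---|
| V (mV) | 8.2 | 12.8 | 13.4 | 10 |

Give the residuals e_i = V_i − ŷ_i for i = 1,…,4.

-2, 2, 2, -2

x=2: ŷ = 9 + 0.6·2 = 10.2; e = 8.2 − 10.2 = -2
x=3: ŷ = 9 + 0.6·3 = 10.8; e = 12.8 − 10.8 = 2
x=4: ŷ = 9 + 0.6·4 = 11.4; e = 13.4 − 11.4 = 2
x=5: ŷ = 9 + 0.6·5 = 12; e = 10 − 12 = -2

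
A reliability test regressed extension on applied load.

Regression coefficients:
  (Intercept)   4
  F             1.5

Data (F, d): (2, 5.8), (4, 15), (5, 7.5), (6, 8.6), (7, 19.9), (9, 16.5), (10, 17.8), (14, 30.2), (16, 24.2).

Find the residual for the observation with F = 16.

d̂ = 4 + 1.5·16 = 28
e = 24.2 − 28 = -3.8

e = -3.8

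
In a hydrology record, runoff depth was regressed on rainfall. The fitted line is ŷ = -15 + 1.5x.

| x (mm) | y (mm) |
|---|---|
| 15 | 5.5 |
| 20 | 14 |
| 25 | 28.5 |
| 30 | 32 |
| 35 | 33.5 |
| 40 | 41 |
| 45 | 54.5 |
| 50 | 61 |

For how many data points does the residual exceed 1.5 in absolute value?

6

x=15: ŷ = -15 + 1.5·15 = 7.5; r = 5.5 − 7.5 = -2
x=20: ŷ = -15 + 1.5·20 = 15; r = 14 − 15 = -1
x=25: ŷ = -15 + 1.5·25 = 22.5; r = 28.5 − 22.5 = 6
x=30: ŷ = -15 + 1.5·30 = 30; r = 32 − 30 = 2
x=35: ŷ = -15 + 1.5·35 = 37.5; r = 33.5 − 37.5 = -4
x=40: ŷ = -15 + 1.5·40 = 45; r = 41 − 45 = -4
x=45: ŷ = -15 + 1.5·45 = 52.5; r = 54.5 − 52.5 = 2
x=50: ŷ = -15 + 1.5·50 = 60; r = 61 − 60 = 1
|r| > 1.5: x=15 (|r|=2), x=25 (|r|=6), x=30 (|r|=2), x=35 (|r|=4), x=40 (|r|=4), x=45 (|r|=2) → 6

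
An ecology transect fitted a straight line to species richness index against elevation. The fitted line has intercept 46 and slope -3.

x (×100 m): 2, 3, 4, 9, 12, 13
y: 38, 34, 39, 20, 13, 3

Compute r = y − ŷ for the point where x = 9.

r = 1

ŷ = 46 − 3·9 = 19
r = 20 − 19 = 1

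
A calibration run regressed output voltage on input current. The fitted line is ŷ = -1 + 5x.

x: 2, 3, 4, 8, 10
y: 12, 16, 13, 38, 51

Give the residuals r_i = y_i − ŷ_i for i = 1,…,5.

3, 2, -6, -1, 2

x=2: ŷ = -1 + 5·2 = 9; r = 12 − 9 = 3
x=3: ŷ = -1 + 5·3 = 14; r = 16 − 14 = 2
x=4: ŷ = -1 + 5·4 = 19; r = 13 − 19 = -6
x=8: ŷ = -1 + 5·8 = 39; r = 38 − 39 = -1
x=10: ŷ = -1 + 5·10 = 49; r = 51 − 49 = 2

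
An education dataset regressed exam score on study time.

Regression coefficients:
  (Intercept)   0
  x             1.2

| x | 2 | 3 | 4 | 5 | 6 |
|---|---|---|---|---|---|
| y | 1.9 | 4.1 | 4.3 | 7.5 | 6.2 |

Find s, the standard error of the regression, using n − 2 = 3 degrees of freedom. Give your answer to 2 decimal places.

x=2: ŷ = 1.2·2 = 2.4; r = 1.9 − 2.4 = -0.5
x=3: ŷ = 1.2·3 = 3.6; r = 4.1 − 3.6 = 0.5
x=4: ŷ = 1.2·4 = 4.8; r = 4.3 − 4.8 = -0.5
x=5: ŷ = 1.2·5 = 6; r = 7.5 − 6 = 1.5
x=6: ŷ = 1.2·6 = 7.2; r = 6.2 − 7.2 = -1
SSE = 0.25 + 0.25 + 0.25 + 2.25 + 1 = 4
s = √(4/3) = √1.33333 ≈ 1.15

s = 1.15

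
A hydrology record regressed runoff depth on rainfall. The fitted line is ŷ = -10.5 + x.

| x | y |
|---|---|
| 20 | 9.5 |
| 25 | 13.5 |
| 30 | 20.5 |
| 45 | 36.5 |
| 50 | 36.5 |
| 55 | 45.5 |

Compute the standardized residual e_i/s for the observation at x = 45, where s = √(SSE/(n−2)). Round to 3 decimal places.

1.000

x=20: ŷ = -10.5 + 20 = 9.5; e = 9.5 − 9.5 = 0
x=25: ŷ = -10.5 + 25 = 14.5; e = 13.5 − 14.5 = -1
x=30: ŷ = -10.5 + 30 = 19.5; e = 20.5 − 19.5 = 1
x=45: ŷ = -10.5 + 45 = 34.5; e = 36.5 − 34.5 = 2
x=50: ŷ = -10.5 + 50 = 39.5; e = 36.5 − 39.5 = -3
x=55: ŷ = -10.5 + 55 = 44.5; e = 45.5 − 44.5 = 1
SSE = 0 + 1 + 1 + 4 + 9 + 1 = 16
s = √(16/4) = 2
e/s = 2 / 2 = 1.000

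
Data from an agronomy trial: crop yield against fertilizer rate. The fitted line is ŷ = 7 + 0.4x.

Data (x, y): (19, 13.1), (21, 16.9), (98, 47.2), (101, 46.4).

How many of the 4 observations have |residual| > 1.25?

x=19: ŷ = 7 + 0.4·19 = 14.6; e = 13.1 − 14.6 = -1.5
x=21: ŷ = 7 + 0.4·21 = 15.4; e = 16.9 − 15.4 = 1.5
x=98: ŷ = 7 + 0.4·98 = 46.2; e = 47.2 − 46.2 = 1
x=101: ŷ = 7 + 0.4·101 = 47.4; e = 46.4 − 47.4 = -1
|e| > 1.25: x=19 (|e|=1.5), x=21 (|e|=1.5) → 2

2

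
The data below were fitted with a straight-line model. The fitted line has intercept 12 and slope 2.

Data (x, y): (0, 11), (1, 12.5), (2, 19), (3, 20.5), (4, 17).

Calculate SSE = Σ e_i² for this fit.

x=0: ŷ = 12 + 2·0 = 12; e = 11 − 12 = -1
x=1: ŷ = 12 + 2·1 = 14; e = 12.5 − 14 = -1.5
x=2: ŷ = 12 + 2·2 = 16; e = 19 − 16 = 3
x=3: ŷ = 12 + 2·3 = 18; e = 20.5 − 18 = 2.5
x=4: ŷ = 12 + 2·4 = 20; e = 17 − 20 = -3
SSE = 1 + 2.25 + 9 + 6.25 + 9 = 27.5

SSE = 27.5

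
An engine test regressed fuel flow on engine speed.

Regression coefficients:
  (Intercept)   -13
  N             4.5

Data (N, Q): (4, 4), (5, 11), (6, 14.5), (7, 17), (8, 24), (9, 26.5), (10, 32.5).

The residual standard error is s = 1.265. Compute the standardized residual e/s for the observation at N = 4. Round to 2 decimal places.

-0.79

ŷ = -13 + 4.5·4 = 5
e = 4 − 5 = -1
e/s = -1 / 1.265 = -0.79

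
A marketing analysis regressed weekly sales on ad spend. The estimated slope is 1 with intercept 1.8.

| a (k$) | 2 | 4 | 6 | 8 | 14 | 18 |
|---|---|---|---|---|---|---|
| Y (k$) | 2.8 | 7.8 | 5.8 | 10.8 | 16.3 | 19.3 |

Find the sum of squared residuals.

a=2: Ŷ = 1.8 + 2 = 3.8; e = 2.8 − 3.8 = -1
a=4: Ŷ = 1.8 + 4 = 5.8; e = 7.8 − 5.8 = 2
a=6: Ŷ = 1.8 + 6 = 7.8; e = 5.8 − 7.8 = -2
a=8: Ŷ = 1.8 + 8 = 9.8; e = 10.8 − 9.8 = 1
a=14: Ŷ = 1.8 + 14 = 15.8; e = 16.3 − 15.8 = 0.5
a=18: Ŷ = 1.8 + 18 = 19.8; e = 19.3 − 19.8 = -0.5
SSE = 1 + 4 + 4 + 1 + 0.25 + 0.25 = 10.5

SSE = 10.5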